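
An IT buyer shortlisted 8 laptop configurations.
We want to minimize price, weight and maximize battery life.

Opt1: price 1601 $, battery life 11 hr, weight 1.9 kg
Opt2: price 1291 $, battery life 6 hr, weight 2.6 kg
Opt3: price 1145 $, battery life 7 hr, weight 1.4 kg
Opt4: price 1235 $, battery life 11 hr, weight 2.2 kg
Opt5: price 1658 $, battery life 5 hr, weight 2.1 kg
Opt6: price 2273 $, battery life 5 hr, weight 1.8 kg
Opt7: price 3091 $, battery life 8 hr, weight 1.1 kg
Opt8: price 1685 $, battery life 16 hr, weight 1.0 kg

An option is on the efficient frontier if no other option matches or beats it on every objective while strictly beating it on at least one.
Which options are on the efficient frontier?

Opt1: not dominated.
Opt2: dominated by Opt3 (price 1145≤1291, battery life 7≥6, weight 1.4≤2.6).
Opt3: not dominated (best price).
Opt4: not dominated.
Opt5: dominated by Opt1 (price 1601≤1658, battery life 11≥5, weight 1.9≤2.1).
Opt6: dominated by Opt3 (price 1145≤2273, battery life 7≥5, weight 1.4≤1.8).
Opt7: dominated by Opt8 (price 1685≤3091, battery life 16≥8, weight 1.0≤1.1).
Opt8: not dominated (best battery life).

Opt1, Opt3, Opt4, Opt8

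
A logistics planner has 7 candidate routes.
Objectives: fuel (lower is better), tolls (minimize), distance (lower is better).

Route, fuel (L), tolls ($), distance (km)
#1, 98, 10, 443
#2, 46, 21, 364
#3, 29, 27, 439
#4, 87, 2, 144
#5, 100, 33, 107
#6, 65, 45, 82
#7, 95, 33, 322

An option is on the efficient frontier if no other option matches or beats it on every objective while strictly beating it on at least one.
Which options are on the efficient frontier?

#2, #3, #4, #5, #6

#1: dominated by #4 (fuel 87≤98, tolls 2≤10, distance 144≤443).
#2: not dominated.
#3: not dominated (best fuel).
#4: not dominated (best tolls).
#5: not dominated.
#6: not dominated (best distance).
#7: dominated by #4 (fuel 87≤95, tolls 2≤33, distance 144≤322).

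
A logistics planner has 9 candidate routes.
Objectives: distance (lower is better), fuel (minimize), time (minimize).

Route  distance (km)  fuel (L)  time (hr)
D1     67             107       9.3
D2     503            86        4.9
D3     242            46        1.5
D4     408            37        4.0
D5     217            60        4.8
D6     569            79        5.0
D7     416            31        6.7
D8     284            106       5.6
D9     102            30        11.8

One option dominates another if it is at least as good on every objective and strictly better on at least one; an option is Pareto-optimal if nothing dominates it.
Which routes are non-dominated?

D1, D3, D4, D5, D7, D9

D1: not dominated (best distance).
D2: dominated by D3 (distance 242≤503, fuel 46≤86, time 1.5≤4.9).
D3: not dominated (best time).
D4: not dominated.
D5: not dominated.
D6: dominated by D3 (distance 242≤569, fuel 46≤79, time 1.5≤5.0).
D7: not dominated.
D8: dominated by D3 (distance 242≤284, fuel 46≤106, time 1.5≤5.6).
D9: not dominated (best fuel).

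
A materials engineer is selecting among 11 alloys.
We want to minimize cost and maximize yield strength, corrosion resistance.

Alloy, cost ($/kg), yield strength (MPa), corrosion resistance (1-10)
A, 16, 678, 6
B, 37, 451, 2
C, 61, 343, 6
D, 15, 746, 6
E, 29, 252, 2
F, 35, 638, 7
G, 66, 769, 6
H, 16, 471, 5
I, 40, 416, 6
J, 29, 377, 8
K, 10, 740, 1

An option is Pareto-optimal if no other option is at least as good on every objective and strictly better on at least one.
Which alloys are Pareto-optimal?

D, F, G, J, K

A: dominated by D (cost 15≤16, yield strength 746≥678, corrosion resistance 6≥6).
B: dominated by A (cost 16≤37, yield strength 678≥451, corrosion resistance 6≥2).
C: dominated by A (cost 16≤61, yield strength 678≥343, corrosion resistance 6≥6).
D: not dominated.
E: dominated by A (cost 16≤29, yield strength 678≥252, corrosion resistance 6≥2).
F: not dominated.
G: not dominated (best yield strength).
H: dominated by A (cost 16≤16, yield strength 678≥471, corrosion resistance 6≥5).
I: dominated by A (cost 16≤40, yield strength 678≥416, corrosion resistance 6≥6).
J: not dominated (best corrosion resistance).
K: not dominated (best cost).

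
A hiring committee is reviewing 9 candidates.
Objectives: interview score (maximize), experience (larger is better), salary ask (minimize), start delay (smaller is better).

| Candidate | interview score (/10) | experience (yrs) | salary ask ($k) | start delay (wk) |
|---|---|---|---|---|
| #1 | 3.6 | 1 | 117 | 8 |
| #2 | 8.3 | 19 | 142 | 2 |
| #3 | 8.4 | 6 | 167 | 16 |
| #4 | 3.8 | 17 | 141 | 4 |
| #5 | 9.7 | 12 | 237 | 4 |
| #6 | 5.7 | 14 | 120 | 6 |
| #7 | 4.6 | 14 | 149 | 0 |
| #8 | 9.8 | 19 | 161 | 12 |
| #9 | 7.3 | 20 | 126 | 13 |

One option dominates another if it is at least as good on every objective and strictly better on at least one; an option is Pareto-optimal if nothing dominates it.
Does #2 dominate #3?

No

#2 vs #3: #2 is worse on interview score (8.3 vs 8.4), so it does not dominate #3.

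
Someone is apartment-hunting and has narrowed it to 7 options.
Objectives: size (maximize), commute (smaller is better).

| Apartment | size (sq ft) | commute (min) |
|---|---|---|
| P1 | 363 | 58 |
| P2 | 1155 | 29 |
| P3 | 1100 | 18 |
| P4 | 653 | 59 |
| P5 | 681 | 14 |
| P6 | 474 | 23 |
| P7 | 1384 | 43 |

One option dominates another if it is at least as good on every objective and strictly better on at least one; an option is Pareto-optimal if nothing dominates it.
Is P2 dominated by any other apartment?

P1: worse on size (363 vs 1155).
P3: worse on size (1100 vs 1155).
P4: worse on size (653 vs 1155).
P5: worse on size (681 vs 1155).
P6: worse on size (474 vs 1155).
P7: worse on commute (43 vs 29).
No option is at least as good as P2 on every objective and strictly better on one.

No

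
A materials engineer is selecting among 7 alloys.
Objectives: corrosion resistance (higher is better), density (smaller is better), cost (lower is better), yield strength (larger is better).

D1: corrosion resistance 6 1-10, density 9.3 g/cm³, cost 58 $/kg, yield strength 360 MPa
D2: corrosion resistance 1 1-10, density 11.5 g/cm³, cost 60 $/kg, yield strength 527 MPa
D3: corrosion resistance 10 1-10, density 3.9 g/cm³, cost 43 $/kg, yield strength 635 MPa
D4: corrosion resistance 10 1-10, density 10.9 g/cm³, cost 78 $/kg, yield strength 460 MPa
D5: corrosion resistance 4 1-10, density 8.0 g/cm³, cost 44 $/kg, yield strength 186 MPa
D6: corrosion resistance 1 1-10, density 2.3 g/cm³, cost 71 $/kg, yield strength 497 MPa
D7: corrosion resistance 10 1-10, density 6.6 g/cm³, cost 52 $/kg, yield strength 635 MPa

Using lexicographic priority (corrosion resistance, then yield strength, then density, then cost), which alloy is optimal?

D3

First maximize corrosion resistance: best is 10, kept {D3, D4, D7}.
Then maximize yield strength: best is 635, kept {D3, D7}.
Then minimize density: best is 3.9, kept {D3}.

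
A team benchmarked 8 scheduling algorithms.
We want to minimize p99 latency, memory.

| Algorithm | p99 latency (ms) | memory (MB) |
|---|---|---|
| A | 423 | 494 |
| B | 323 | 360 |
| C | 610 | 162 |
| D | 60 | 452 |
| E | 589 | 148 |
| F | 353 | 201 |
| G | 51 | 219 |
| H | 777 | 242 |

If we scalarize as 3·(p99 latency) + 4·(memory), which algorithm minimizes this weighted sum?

G

A: 3·423 + 4·494 = 3245
B: 3·323 + 4·360 = 2409
C: 3·610 + 4·162 = 2478
D: 3·60 + 4·452 = 1988
E: 3·589 + 4·148 = 2359
F: 3·353 + 4·201 = 1863
G: 3·51 + 4·219 = 1029
H: 3·777 + 4·242 = 3299
Lowest: G at 1029.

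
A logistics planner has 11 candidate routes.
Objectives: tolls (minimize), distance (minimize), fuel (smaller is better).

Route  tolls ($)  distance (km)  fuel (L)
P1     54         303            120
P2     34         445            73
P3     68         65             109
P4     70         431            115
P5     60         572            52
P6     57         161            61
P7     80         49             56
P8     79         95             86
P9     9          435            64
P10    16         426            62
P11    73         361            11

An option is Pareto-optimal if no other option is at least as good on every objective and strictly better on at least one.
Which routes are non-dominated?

P1, P3, P5, P6, P7, P8, P9, P10, P11

P1: not dominated.
P2: dominated by P9 (tolls 9≤34, distance 435≤445, fuel 64≤73).
P3: not dominated.
P4: dominated by P3 (tolls 68≤70, distance 65≤431, fuel 109≤115).
P5: not dominated.
P6: not dominated.
P7: not dominated (best distance).
P8: not dominated.
P9: not dominated (best tolls).
P10: not dominated.
P11: not dominated (best fuel).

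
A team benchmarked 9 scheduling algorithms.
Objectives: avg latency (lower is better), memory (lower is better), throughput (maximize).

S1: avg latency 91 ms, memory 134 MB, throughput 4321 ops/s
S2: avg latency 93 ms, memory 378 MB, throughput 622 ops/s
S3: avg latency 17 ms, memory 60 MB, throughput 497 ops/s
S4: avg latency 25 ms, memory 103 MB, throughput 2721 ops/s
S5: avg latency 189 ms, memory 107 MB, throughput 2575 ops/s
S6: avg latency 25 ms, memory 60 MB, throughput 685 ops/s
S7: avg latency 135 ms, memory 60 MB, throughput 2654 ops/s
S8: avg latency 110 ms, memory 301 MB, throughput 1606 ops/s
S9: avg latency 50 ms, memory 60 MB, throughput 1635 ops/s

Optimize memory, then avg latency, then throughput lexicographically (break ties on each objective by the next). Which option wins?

S3

First minimize memory: best is 60, kept {S3, S6, S7, S9}.
Then minimize avg latency: best is 17, kept {S3}.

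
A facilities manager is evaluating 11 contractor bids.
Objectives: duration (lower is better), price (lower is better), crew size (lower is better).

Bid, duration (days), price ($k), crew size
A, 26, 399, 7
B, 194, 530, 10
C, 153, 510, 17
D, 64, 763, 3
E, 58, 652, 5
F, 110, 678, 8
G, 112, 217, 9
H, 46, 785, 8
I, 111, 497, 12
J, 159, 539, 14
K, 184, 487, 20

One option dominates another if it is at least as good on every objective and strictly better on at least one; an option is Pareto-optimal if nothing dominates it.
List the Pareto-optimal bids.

A, D, E, G

A: not dominated (best duration).
B: dominated by A (duration 26≤194, price 399≤530, crew size 7≤10).
C: dominated by A (duration 26≤153, price 399≤510, crew size 7≤17).
D: not dominated (best crew size).
E: not dominated.
F: dominated by A (duration 26≤110, price 399≤678, crew size 7≤8).
G: not dominated (best price).
H: dominated by A (duration 26≤46, price 399≤785, crew size 7≤8).
I: dominated by A (duration 26≤111, price 399≤497, crew size 7≤12).
J: dominated by A (duration 26≤159, price 399≤539, crew size 7≤14).
K: dominated by A (duration 26≤184, price 399≤487, crew size 7≤20).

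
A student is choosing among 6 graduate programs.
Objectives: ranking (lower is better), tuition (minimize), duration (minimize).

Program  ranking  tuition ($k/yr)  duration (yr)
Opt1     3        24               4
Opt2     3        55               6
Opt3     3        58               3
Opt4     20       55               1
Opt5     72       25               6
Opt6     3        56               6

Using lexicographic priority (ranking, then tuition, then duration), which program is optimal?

Opt1

First minimize ranking: best is 3, kept {Opt1, Opt2, Opt3, Opt6}.
Then minimize tuition: best is 24, kept {Opt1}.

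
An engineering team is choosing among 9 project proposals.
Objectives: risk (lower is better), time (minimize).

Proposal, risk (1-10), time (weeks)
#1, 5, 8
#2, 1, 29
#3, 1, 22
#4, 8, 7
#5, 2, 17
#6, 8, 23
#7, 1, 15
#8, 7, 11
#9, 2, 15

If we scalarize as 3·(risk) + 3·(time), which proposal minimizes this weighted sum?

#1: 3·5 + 3·8 = 39
#2: 3·1 + 3·29 = 90
#3: 3·1 + 3·22 = 69
#4: 3·8 + 3·7 = 45
#5: 3·2 + 3·17 = 57
#6: 3·8 + 3·23 = 93
#7: 3·1 + 3·15 = 48
#8: 3·7 + 3·11 = 54
#9: 3·2 + 3·15 = 51
Lowest: #1 at 39.

#1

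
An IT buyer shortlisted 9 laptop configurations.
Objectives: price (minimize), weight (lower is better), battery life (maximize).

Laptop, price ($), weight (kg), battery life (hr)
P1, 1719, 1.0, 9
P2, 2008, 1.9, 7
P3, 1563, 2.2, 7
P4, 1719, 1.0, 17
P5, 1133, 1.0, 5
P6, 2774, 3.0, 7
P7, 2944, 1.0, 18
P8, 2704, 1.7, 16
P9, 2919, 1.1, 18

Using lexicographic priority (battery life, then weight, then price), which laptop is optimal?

First maximize battery life: best is 18, kept {P7, P9}.
Then minimize weight: best is 1.0, kept {P7}.

P7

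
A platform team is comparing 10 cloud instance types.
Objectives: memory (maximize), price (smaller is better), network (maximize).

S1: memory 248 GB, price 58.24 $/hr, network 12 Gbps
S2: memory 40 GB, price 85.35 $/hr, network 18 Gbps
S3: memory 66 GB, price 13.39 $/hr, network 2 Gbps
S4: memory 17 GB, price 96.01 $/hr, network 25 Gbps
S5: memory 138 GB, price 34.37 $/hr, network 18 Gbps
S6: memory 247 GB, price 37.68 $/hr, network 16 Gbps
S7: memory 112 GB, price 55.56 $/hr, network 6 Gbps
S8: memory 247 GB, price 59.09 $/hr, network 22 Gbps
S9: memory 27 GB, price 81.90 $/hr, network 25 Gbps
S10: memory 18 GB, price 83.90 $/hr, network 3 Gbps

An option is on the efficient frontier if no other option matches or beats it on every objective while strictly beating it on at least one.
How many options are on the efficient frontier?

6

S1: not dominated (best memory).
S2: dominated by S5 (memory 138≥40, price 34.37≤85.35, network 18≥18).
S3: not dominated (best price).
S4: dominated by S9 (memory 27≥17, price 81.90≤96.01, network 25≥25).
S5: not dominated.
S6: not dominated.
S7: dominated by S5 (memory 138≥112, price 34.37≤55.56, network 18≥6).
S8: not dominated.
S9: not dominated.
S10: dominated by S1 (memory 248≥18, price 58.24≤83.90, network 12≥3).
Pareto-optimal: S1, S3, S5, S6, S8, S9 → 6.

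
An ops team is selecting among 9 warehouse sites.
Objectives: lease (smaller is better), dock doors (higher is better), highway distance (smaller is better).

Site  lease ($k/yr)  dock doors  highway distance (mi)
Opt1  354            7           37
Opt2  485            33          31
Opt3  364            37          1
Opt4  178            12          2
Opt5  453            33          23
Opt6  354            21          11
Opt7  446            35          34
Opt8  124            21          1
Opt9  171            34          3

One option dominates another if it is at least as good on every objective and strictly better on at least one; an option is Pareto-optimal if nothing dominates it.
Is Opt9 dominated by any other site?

No

Opt1: worse on lease (354 vs 171).
Opt2: worse on lease (485 vs 171).
Opt3: worse on lease (364 vs 171).
Opt4: worse on lease (178 vs 171).
Opt5: worse on lease (453 vs 171).
Opt6: worse on lease (354 vs 171).
Opt7: worse on lease (446 vs 171).
Opt8: worse on dock doors (21 vs 34).
No option is at least as good as Opt9 on every objective and strictly better on one.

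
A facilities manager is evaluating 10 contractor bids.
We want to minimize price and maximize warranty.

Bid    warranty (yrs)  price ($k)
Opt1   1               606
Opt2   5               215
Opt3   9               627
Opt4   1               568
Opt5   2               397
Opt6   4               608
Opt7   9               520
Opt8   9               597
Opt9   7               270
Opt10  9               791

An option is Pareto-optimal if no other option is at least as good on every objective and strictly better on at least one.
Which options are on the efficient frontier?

Opt1: dominated by Opt2 (warranty 5≥1, price 215≤606).
Opt2: not dominated (best price).
Opt3: dominated by Opt7 (warranty 9≥9, price 520≤627).
Opt4: dominated by Opt2 (warranty 5≥1, price 215≤568).
Opt5: dominated by Opt2 (warranty 5≥2, price 215≤397).
Opt6: dominated by Opt2 (warranty 5≥4, price 215≤608).
Opt7: not dominated.
Opt8: dominated by Opt7 (warranty 9≥9, price 520≤597).
Opt9: not dominated.
Opt10: dominated by Opt3 (warranty 9≥9, price 627≤791).

Opt2, Opt7, Opt9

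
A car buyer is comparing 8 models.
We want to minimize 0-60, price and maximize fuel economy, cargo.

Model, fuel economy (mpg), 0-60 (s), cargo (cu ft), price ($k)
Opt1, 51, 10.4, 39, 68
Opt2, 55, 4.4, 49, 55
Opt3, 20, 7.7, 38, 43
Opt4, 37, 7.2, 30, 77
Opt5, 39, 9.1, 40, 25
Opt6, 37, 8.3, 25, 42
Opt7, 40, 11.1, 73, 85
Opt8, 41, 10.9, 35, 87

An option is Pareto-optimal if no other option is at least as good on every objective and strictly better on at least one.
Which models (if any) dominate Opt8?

Opt1, Opt2

Opt1: fuel economy 51≥41, 0-60 10.4≤10.9, cargo 39≥35, price 68≤87 — dominates Opt8.
Opt2: fuel economy 55≥41, 0-60 4.4≤10.9, cargo 49≥35, price 55≤87 — dominates Opt8.
Others (Opt3, Opt4, Opt5, Opt6, Opt7) are each worse than Opt8 on at least one objective.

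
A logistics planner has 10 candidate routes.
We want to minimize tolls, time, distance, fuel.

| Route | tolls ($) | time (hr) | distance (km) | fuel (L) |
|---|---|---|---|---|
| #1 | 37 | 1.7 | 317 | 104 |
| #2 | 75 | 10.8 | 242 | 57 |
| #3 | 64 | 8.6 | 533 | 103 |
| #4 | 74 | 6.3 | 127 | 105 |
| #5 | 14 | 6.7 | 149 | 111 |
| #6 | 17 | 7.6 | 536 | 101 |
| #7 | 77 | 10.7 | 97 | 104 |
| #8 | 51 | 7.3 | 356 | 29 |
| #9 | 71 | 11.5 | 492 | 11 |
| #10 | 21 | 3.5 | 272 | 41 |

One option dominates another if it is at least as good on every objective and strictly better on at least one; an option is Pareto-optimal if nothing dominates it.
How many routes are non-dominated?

9

#1: not dominated (best time).
#2: not dominated.
#3: dominated by #8 (tolls 51≤64, time 7.3≤8.6, distance 356≤533, fuel 29≤103).
#4: not dominated.
#5: not dominated (best tolls).
#6: not dominated.
#7: not dominated (best distance).
#8: not dominated.
#9: not dominated (best fuel).
#10: not dominated.
Pareto-optimal: #1, #2, #4, #5, #6, #7, #8, #9, #10 → 9.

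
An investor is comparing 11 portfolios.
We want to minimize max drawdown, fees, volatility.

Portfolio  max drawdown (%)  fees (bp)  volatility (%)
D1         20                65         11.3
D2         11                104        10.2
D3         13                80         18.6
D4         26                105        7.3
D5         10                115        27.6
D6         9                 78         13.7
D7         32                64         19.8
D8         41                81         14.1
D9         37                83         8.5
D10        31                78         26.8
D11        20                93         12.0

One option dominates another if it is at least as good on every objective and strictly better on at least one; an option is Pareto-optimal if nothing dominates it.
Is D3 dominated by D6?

Yes

D6 vs D3: max drawdown 9≤13, fees 78≤80, volatility 13.7≤18.6 — D6 is at least as good on every objective with at least one strict improvement.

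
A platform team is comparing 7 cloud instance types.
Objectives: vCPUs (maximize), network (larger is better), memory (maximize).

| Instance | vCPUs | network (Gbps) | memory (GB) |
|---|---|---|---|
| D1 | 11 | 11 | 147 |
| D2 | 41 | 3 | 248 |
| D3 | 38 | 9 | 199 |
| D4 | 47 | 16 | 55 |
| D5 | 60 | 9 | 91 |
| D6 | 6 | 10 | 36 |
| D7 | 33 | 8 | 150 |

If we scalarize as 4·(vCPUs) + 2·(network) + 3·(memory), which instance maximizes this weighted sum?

D2

D1: 4·11 + 2·11 + 3·147 = 507
D2: 4·41 + 2·3 + 3·248 = 914
D3: 4·38 + 2·9 + 3·199 = 767
D4: 4·47 + 2·16 + 3·55 = 385
D5: 4·60 + 2·9 + 3·91 = 531
D6: 4·6 + 2·10 + 3·36 = 152
D7: 4·33 + 2·8 + 3·150 = 598
Highest: D2 at 914.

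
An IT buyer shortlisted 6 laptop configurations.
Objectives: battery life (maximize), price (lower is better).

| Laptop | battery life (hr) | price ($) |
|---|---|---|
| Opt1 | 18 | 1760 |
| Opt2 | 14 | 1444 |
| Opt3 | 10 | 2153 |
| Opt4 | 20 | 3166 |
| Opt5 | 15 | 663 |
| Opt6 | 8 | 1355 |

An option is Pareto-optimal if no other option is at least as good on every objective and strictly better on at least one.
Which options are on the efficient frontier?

Opt1: not dominated.
Opt2: dominated by Opt5 (battery life 15≥14, price 663≤1444).
Opt3: dominated by Opt1 (battery life 18≥10, price 1760≤2153).
Opt4: not dominated (best battery life).
Opt5: not dominated (best price).
Opt6: dominated by Opt5 (battery life 15≥8, price 663≤1355).

Opt1, Opt4, Opt5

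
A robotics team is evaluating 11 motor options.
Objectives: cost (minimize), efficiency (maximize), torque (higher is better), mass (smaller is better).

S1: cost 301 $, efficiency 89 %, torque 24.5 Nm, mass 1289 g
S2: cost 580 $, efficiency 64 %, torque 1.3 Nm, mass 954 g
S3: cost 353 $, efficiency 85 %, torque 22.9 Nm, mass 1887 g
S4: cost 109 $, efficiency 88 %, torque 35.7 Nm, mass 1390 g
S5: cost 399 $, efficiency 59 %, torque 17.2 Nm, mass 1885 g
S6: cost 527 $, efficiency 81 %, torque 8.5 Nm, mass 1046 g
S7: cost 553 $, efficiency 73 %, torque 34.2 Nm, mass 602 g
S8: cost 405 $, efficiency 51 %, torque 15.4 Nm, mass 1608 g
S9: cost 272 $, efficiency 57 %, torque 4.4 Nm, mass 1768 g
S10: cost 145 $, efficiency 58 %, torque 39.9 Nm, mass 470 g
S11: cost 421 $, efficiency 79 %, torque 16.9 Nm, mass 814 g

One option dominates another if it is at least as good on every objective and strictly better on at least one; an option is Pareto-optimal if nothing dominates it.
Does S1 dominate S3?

S1 vs S3: cost 301≤353, efficiency 89≥85, torque 24.5≥22.9, mass 1289≤1887 — S1 is at least as good on every objective with at least one strict improvement.

Yes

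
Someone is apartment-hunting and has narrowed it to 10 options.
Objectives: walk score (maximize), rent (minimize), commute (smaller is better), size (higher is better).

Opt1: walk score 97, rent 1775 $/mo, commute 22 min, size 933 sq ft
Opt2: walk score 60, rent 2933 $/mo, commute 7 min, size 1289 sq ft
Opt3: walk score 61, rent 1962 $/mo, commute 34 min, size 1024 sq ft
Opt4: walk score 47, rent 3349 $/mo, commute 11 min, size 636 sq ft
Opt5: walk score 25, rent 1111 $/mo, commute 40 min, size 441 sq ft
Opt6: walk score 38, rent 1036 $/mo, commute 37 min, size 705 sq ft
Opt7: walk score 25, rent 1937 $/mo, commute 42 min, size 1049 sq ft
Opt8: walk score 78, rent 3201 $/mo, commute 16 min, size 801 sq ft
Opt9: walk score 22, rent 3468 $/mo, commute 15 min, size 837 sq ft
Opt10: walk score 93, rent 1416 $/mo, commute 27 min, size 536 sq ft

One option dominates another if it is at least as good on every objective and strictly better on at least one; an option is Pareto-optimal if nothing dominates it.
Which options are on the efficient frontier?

Opt1: not dominated (best walk score).
Opt2: not dominated (best commute).
Opt3: not dominated.
Opt4: dominated by Opt2 (walk score 60≥47, rent 2933≤3349, commute 7≤11, size 1289≥636).
Opt5: dominated by Opt6 (walk score 38≥25, rent 1036≤1111, commute 37≤40, size 705≥441).
Opt6: not dominated (best rent).
Opt7: not dominated.
Opt8: not dominated.
Opt9: dominated by Opt2 (walk score 60≥22, rent 2933≤3468, commute 7≤15, size 1289≥837).
Opt10: not dominated.

Opt1, Opt2, Opt3, Opt6, Opt7, Opt8, Opt10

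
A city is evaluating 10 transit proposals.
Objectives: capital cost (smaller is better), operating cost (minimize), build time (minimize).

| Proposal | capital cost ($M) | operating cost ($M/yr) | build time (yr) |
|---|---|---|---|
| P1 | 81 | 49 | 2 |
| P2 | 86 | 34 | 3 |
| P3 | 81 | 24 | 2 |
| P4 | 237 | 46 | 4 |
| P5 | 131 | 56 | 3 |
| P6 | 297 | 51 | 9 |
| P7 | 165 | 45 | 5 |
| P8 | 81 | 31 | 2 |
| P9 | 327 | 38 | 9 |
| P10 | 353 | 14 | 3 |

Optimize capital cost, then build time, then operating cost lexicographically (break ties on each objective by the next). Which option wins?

First minimize capital cost: best is 81, kept {P1, P3, P8}.
Then minimize build time: best is 2, kept {P1, P3, P8}.
Then minimize operating cost: best is 24, kept {P3}.

P3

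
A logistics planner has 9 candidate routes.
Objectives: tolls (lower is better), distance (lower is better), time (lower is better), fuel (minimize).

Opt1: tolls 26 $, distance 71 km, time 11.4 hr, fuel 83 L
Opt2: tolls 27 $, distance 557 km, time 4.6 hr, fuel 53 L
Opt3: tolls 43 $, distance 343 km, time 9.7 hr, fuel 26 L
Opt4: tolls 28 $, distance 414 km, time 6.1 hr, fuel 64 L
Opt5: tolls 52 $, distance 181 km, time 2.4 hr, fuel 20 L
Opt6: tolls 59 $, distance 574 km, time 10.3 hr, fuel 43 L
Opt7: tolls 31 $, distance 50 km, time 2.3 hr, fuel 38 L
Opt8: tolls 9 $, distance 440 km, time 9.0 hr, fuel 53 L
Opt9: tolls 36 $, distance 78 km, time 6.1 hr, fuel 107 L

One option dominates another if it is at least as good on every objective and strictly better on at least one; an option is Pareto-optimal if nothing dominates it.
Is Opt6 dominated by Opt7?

Yes

Opt7 vs Opt6: tolls 31≤59, distance 50≤574, time 2.3≤10.3, fuel 38≤43 — Opt7 is at least as good on every objective with at least one strict improvement.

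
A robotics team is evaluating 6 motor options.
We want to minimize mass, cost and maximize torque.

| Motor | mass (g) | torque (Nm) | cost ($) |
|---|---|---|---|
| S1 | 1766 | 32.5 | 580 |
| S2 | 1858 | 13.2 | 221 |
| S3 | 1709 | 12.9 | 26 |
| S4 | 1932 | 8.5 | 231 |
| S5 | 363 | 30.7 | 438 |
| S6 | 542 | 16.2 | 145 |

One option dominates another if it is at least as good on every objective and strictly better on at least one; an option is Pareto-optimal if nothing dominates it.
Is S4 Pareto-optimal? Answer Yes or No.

No

S2 vs S4: mass 1858≤1932, torque 13.2≥8.5, cost 221≤231 — S2 is at least as good on every objective and strictly better on at least one, so S2 dominates S4.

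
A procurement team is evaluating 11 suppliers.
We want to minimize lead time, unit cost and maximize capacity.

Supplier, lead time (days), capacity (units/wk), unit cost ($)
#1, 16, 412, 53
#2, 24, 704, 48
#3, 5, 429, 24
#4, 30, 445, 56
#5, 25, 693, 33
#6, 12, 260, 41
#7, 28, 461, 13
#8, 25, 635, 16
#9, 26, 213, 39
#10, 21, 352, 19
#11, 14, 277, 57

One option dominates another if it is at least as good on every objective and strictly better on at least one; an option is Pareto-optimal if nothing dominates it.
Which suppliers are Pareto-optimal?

#2, #3, #5, #7, #8, #10

#1: dominated by #3 (lead time 5≤16, capacity 429≥412, unit cost 24≤53).
#2: not dominated (best capacity).
#3: not dominated (best lead time).
#4: dominated by #2 (lead time 24≤30, capacity 704≥445, unit cost 48≤56).
#5: not dominated.
#6: dominated by #3 (lead time 5≤12, capacity 429≥260, unit cost 24≤41).
#7: not dominated (best unit cost).
#8: not dominated.
#9: dominated by #3 (lead time 5≤26, capacity 429≥213, unit cost 24≤39).
#10: not dominated.
#11: dominated by #3 (lead time 5≤14, capacity 429≥277, unit cost 24≤57).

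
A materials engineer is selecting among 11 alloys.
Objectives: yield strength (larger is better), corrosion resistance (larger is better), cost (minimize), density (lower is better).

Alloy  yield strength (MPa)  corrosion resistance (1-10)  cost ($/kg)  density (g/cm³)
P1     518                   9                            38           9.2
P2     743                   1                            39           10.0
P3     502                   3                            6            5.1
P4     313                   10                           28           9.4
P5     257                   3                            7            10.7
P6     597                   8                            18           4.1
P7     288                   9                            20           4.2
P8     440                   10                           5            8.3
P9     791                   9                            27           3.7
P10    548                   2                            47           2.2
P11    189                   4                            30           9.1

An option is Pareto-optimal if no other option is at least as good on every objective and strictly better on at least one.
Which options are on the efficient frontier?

P1: dominated by P9 (yield strength 791≥518, corrosion resistance 9≥9, cost 27≤38, density 3.7≤9.2).
P2: dominated by P9 (yield strength 791≥743, corrosion resistance 9≥1, cost 27≤39, density 3.7≤10.0).
P3: not dominated.
P4: dominated by P8 (yield strength 440≥313, corrosion resistance 10≥10, cost 5≤28, density 8.3≤9.4).
P5: dominated by P3 (yield strength 502≥257, corrosion resistance 3≥3, cost 6≤7, density 5.1≤10.7).
P6: not dominated.
P7: not dominated.
P8: not dominated (best cost).
P9: not dominated (best yield strength).
P10: not dominated (best density).
P11: dominated by P6 (yield strength 597≥189, corrosion resistance 8≥4, cost 18≤30, density 4.1≤9.1).

P3, P6, P7, P8, P9, P10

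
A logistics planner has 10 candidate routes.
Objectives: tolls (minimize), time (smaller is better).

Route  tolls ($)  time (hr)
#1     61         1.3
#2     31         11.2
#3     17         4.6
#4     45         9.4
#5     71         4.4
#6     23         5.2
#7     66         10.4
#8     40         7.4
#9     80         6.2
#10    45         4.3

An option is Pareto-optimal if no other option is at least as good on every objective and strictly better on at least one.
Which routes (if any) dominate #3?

none

#1: worse on tolls (61 vs 17).
#2: worse on tolls (31 vs 17).
#4: worse on tolls (45 vs 17).
#5: worse on tolls (71 vs 17).
#6: worse on tolls (23 vs 17).
#7: worse on tolls (66 vs 17).
#8: worse on tolls (40 vs 17).
#9: worse on tolls (80 vs 17).
#10: worse on tolls (45 vs 17).
No option dominates #3.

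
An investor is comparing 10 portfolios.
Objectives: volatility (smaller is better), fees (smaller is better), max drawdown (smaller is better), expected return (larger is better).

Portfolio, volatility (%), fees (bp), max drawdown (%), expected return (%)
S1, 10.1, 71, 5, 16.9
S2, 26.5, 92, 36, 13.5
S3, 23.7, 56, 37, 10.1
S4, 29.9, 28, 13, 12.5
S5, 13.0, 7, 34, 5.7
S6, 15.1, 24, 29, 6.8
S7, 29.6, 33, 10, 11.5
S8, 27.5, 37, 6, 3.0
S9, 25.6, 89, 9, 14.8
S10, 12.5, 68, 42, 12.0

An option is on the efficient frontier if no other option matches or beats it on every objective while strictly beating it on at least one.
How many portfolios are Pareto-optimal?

8

S1: not dominated (best volatility).
S2: dominated by S1 (volatility 10.1≤26.5, fees 71≤92, max drawdown 5≤36, expected return 16.9≥13.5).
S3: not dominated.
S4: not dominated.
S5: not dominated (best fees).
S6: not dominated.
S7: not dominated.
S8: not dominated.
S9: dominated by S1 (volatility 10.1≤25.6, fees 71≤89, max drawdown 5≤9, expected return 16.9≥14.8).
S10: not dominated.
Pareto-optimal: S1, S3, S4, S5, S6, S7, S8, S10 → 8.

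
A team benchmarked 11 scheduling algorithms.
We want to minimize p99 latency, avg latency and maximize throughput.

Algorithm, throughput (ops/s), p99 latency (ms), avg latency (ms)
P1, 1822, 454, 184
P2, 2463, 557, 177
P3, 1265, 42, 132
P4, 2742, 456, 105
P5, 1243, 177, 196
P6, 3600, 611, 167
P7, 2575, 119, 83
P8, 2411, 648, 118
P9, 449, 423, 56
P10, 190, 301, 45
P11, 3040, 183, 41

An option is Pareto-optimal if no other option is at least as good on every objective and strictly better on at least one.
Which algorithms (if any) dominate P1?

P7: throughput 2575≥1822, p99 latency 119≤454, avg latency 83≤184 — dominates P1.
P11: throughput 3040≥1822, p99 latency 183≤454, avg latency 41≤184 — dominates P1.
Others (P2, P3, P4, P5, P6, P8, P9, P10) are each worse than P1 on at least one objective.

P7, P11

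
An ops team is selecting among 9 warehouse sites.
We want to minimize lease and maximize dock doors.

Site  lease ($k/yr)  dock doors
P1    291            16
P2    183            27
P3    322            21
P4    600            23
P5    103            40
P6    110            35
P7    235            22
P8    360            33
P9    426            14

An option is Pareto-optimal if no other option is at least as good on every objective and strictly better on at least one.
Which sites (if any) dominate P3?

P2: lease 183≤322, dock doors 27≥21 — dominates P3.
P5: lease 103≤322, dock doors 40≥21 — dominates P3.
P6: lease 110≤322, dock doors 35≥21 — dominates P3.
P7: lease 235≤322, dock doors 22≥21 — dominates P3.
Others (P1, P4, P8, P9) are each worse than P3 on at least one objective.

P2, P5, P6, P7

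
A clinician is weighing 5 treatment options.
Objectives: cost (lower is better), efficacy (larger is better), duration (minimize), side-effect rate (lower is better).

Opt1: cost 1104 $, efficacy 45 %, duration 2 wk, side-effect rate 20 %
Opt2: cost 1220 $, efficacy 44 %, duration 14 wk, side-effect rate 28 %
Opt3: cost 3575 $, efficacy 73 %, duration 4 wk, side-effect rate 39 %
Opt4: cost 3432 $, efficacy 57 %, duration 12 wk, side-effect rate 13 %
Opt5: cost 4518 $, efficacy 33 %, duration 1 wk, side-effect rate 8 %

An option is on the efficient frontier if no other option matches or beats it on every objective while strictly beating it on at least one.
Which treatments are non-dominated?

Opt1: not dominated (best cost).
Opt2: dominated by Opt1 (cost 1104≤1220, efficacy 45≥44, duration 2≤14, side-effect rate 20≤28).
Opt3: not dominated (best efficacy).
Opt4: not dominated.
Opt5: not dominated (best duration).

Opt1, Opt3, Opt4, Opt5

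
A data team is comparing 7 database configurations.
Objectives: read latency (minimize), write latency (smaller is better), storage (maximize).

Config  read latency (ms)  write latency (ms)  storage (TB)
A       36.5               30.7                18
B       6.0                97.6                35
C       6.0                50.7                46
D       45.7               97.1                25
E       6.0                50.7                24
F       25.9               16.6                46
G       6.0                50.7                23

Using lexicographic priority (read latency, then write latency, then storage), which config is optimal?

First minimize read latency: best is 6.0, kept {B, C, E, G}.
Then minimize write latency: best is 50.7, kept {C, E, G}.
Then maximize storage: best is 46, kept {C}.

C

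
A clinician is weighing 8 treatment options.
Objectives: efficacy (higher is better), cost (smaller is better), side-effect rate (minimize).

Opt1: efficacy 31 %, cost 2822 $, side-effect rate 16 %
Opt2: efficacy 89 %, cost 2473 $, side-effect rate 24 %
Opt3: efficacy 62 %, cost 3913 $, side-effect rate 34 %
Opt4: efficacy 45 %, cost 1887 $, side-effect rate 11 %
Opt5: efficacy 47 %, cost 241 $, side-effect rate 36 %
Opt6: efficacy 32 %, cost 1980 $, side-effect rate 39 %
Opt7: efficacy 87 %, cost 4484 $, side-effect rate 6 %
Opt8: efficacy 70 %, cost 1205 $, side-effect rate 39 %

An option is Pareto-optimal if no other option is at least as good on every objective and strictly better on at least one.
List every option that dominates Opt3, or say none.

Opt2: efficacy 89≥62, cost 2473≤3913, side-effect rate 24≤34 — dominates Opt3.
Others (Opt1, Opt4, Opt5, Opt6, Opt7, Opt8) are each worse than Opt3 on at least one objective.

Opt2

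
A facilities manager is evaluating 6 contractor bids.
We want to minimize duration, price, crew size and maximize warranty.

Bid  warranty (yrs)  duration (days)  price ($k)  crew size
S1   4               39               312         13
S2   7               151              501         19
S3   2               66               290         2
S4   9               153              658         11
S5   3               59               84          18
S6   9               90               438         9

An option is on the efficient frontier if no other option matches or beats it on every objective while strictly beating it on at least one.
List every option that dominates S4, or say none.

S6

S6: warranty 9≥9, duration 90≤153, price 438≤658, crew size 9≤11 — dominates S4.
Others (S1, S2, S3, S5) are each worse than S4 on at least one objective.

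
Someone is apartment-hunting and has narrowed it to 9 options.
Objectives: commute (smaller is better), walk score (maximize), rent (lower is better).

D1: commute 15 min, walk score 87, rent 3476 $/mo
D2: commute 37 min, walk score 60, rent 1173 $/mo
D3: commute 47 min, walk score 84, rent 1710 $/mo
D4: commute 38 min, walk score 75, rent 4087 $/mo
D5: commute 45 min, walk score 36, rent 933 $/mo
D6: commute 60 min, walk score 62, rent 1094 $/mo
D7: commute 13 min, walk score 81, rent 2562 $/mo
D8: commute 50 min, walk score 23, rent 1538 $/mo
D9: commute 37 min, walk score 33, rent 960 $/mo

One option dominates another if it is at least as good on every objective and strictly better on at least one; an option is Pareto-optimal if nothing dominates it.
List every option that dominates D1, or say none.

none

D2: worse on commute (37 vs 15).
D3: worse on commute (47 vs 15).
D4: worse on commute (38 vs 15).
D5: worse on commute (45 vs 15).
D6: worse on commute (60 vs 15).
D7: worse on walk score (81 vs 87).
D8: worse on commute (50 vs 15).
D9: worse on commute (37 vs 15).
No option dominates D1.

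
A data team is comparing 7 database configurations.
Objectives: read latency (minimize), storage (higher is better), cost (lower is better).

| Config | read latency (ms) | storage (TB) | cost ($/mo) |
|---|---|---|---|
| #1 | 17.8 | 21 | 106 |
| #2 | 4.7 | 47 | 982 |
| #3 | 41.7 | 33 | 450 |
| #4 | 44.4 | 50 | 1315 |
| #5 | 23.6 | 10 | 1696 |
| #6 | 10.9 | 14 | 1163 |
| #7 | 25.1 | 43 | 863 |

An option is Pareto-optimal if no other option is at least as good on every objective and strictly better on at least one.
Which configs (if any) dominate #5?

#1, #2, #6

#1: read latency 17.8≤23.6, storage 21≥10, cost 106≤1696 — dominates #5.
#2: read latency 4.7≤23.6, storage 47≥10, cost 982≤1696 — dominates #5.
#6: read latency 10.9≤23.6, storage 14≥10, cost 1163≤1696 — dominates #5.
Others (#3, #4, #7) are each worse than #5 on at least one objective.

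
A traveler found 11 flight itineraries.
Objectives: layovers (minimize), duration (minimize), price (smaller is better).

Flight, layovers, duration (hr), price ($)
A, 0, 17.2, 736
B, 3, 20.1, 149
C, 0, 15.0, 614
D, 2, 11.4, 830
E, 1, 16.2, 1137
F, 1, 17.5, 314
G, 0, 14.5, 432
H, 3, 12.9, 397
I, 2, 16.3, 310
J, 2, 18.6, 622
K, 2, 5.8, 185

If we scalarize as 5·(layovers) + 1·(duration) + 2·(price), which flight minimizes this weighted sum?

A: 5·0 + 1·17.2 + 2·736 = 1489.2
B: 5·3 + 1·20.1 + 2·149 = 333.1
C: 5·0 + 1·15.0 + 2·614 = 1243.0
D: 5·2 + 1·11.4 + 2·830 = 1681.4
E: 5·1 + 1·16.2 + 2·1137 = 2295.2
F: 5·1 + 1·17.5 + 2·314 = 650.5
G: 5·0 + 1·14.5 + 2·432 = 878.5
H: 5·3 + 1·12.9 + 2·397 = 821.9
I: 5·2 + 1·16.3 + 2·310 = 646.3
J: 5·2 + 1·18.6 + 2·622 = 1272.6
K: 5·2 + 1·5.8 + 2·185 = 385.8
Lowest: B at 333.1.

B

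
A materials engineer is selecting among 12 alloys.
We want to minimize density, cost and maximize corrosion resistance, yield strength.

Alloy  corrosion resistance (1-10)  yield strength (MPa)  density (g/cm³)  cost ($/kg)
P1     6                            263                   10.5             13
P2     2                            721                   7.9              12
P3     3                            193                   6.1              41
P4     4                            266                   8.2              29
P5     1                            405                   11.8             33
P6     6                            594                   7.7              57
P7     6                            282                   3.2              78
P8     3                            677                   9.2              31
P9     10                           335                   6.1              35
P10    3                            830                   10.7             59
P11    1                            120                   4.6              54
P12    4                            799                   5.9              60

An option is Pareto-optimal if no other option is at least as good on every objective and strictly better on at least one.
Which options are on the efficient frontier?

P1: not dominated.
P2: not dominated (best cost).
P3: dominated by P9 (corrosion resistance 10≥3, yield strength 335≥193, density 6.1≤6.1, cost 35≤41).
P4: not dominated.
P5: dominated by P2 (corrosion resistance 2≥1, yield strength 721≥405, density 7.9≤11.8, cost 12≤33).
P6: not dominated.
P7: not dominated (best density).
P8: not dominated.
P9: not dominated (best corrosion resistance).
P10: not dominated (best yield strength).
P11: not dominated.
P12: not dominated.

P1, P2, P4, P6, P7, P8, P9, P10, P11, P12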